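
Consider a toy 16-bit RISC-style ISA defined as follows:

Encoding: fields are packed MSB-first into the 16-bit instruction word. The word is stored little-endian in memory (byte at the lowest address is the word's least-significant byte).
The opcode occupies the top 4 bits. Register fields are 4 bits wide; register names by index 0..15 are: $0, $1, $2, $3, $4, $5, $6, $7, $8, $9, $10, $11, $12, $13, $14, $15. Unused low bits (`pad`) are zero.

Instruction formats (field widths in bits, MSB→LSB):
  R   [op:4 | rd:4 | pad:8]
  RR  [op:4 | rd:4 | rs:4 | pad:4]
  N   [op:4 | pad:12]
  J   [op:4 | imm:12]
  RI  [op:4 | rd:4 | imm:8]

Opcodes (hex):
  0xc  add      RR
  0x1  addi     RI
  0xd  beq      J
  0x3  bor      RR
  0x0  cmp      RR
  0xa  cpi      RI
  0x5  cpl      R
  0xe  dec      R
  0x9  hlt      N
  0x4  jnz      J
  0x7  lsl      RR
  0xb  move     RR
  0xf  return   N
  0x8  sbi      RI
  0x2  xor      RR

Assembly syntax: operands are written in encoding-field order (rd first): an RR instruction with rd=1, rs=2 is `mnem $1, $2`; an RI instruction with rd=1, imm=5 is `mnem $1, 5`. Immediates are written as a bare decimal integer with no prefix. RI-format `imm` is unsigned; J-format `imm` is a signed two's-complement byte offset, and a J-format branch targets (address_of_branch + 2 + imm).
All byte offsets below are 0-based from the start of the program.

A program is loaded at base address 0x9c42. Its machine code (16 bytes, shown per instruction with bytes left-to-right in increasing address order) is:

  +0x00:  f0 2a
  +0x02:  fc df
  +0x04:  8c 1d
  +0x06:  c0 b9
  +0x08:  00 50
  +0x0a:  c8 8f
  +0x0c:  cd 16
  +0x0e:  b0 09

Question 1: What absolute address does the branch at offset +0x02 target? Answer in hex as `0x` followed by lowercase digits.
0x9c42

@+02  little-endian(fc df) = 0xdffc
  top 4b → 0xd → beq [J]
  imm: (w>>0)&0xfff=0xffc (s12→-4) → -4
  target = base 0x9c42 + off 0x02 + 2 + imm -4 = 0x9c42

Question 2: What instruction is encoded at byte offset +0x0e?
cmp $9, $11

@+0e  little-endian(b0 09) = 0x09b0
  opcode bits[15:12]=0x0: cmp/RR
  rd@[11:8]=0x9 ⇒ $9
  rs@[7:4]=0xb ⇒ $11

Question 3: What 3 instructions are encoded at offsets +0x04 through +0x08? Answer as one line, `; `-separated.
addi $13, 140; move $9, $12; cpl $0

+0x04: 8c 1d ⇒ word 0x1d8c (little)
  opcode bits[15:12]=0x1: addi/RI
  rd@[11:8]=0xd ⇒ $13
  imm@[7:0]=0x8c ⇒ 140
+0x06: c0 b9 ⇒ word 0xb9c0 (little)
  opcode bits[15:12]=0xb: move/RR
  rd@[11:8]=0x9 ⇒ $9
  rs@[7:4]=0xc ⇒ $12
+0x08: 00 50 ⇒ word 0x5000 (little)
  opcode bits[15:12]=0x5: cpl/R
  rd@[11:8]=0x0 ⇒ $0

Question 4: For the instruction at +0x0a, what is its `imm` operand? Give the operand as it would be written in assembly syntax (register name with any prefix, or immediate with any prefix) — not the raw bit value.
200

[0a] c8 8f → 0x8fc8
  op=0x8fc8>>12=0x8 ⇒ sbi (RI)
  rd@[11:8]=0xf ⇒ $15
  imm@[7:0]=0xc8 ⇒ 200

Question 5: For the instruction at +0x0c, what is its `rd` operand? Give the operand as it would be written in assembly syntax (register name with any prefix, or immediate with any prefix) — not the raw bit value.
off 0x0c: read cd 16 as little → 0x16cd
  op=0x16cd>>12=0x1 ⇒ addi (RI)
  rd: (w>>8)&0xf=0x6 → $6
  imm: (w>>0)&0xff=0xcd → 205

$6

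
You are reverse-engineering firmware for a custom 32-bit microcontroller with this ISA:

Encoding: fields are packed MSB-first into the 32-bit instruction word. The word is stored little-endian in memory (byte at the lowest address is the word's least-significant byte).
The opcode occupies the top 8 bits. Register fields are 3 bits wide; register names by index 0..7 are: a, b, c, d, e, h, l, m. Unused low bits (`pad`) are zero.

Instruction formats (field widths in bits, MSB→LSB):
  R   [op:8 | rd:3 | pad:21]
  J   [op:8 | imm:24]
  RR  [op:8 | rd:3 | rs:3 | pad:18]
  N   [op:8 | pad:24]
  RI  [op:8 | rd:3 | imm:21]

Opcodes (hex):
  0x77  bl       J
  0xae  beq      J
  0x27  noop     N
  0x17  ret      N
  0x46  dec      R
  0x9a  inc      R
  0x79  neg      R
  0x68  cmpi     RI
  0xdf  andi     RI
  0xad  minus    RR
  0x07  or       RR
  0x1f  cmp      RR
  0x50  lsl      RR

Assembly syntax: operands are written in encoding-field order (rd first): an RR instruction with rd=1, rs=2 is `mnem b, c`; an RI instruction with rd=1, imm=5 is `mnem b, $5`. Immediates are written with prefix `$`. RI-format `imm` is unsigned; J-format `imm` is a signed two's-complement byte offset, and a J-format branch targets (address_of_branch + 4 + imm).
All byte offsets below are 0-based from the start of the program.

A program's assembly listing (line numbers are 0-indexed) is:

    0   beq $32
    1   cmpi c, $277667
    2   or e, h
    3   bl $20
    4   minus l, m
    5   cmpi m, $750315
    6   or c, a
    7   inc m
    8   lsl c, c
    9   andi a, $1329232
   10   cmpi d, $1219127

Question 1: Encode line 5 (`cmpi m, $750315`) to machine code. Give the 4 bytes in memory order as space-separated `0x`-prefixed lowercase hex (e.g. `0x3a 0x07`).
5. cmpi fields op=0x68:8|rd=7:3|imm=750315:21 → word 68eb72ebh → eb 72 eb 68

0xeb 0x72 0xeb 0x68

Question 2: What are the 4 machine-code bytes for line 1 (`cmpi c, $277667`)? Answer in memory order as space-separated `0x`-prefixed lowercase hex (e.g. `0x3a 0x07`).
1. cmpi fields op=0x68:8|rd=2:3|imm=277667:21 → word 68443ca3h → a3 3c 44 68

0xa3 0x3c 0x44 0x68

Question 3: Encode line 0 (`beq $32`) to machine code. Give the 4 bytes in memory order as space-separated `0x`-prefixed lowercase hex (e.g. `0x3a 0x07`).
0x20 0x00 0x00 0xae

L0: beq op=0xae:8|imm=32:24 ⇒ 0xae000020 ⇒ little 20 00 00 ae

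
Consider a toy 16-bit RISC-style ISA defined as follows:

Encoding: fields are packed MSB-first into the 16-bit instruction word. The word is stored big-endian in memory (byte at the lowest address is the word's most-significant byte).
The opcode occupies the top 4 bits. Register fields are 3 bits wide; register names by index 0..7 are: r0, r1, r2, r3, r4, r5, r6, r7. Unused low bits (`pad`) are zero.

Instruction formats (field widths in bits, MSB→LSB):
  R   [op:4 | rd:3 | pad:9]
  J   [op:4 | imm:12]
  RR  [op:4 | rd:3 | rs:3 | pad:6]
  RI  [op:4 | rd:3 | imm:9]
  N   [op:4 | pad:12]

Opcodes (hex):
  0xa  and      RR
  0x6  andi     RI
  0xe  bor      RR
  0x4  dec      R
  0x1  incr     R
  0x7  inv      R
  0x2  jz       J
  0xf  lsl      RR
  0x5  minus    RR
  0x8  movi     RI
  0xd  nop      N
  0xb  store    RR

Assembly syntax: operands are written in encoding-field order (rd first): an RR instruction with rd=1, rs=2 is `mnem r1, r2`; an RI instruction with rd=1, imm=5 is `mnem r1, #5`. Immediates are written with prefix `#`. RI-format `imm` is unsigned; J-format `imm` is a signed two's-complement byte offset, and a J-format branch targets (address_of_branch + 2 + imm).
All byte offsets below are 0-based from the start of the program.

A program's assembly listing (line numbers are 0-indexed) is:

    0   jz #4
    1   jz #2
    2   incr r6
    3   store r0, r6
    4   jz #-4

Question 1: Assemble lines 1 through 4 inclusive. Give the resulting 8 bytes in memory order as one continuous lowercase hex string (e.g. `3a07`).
line 1 (jz): pack op=0x2:4|imm=2:12 = 0x2002; big→ 20 02
line 2 (incr): pack op=0x1:4|rd=6:3|pad=0:9 = 0x1c00; big→ 1c 00
line 3 (store): pack op=0xb:4|rd=0:3|rs=6:3|pad=0:6 = 0xb180; big→ b1 80
line 4 (jz): pack op=0x2:4|imm=-4:12 = 0x2ffc; big→ 2f fc

20021c00b1802ffc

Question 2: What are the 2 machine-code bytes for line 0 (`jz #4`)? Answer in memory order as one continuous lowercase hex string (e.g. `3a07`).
0. jz fields op=0x2:4|imm=4:12 → word 2004h → 20 04

2004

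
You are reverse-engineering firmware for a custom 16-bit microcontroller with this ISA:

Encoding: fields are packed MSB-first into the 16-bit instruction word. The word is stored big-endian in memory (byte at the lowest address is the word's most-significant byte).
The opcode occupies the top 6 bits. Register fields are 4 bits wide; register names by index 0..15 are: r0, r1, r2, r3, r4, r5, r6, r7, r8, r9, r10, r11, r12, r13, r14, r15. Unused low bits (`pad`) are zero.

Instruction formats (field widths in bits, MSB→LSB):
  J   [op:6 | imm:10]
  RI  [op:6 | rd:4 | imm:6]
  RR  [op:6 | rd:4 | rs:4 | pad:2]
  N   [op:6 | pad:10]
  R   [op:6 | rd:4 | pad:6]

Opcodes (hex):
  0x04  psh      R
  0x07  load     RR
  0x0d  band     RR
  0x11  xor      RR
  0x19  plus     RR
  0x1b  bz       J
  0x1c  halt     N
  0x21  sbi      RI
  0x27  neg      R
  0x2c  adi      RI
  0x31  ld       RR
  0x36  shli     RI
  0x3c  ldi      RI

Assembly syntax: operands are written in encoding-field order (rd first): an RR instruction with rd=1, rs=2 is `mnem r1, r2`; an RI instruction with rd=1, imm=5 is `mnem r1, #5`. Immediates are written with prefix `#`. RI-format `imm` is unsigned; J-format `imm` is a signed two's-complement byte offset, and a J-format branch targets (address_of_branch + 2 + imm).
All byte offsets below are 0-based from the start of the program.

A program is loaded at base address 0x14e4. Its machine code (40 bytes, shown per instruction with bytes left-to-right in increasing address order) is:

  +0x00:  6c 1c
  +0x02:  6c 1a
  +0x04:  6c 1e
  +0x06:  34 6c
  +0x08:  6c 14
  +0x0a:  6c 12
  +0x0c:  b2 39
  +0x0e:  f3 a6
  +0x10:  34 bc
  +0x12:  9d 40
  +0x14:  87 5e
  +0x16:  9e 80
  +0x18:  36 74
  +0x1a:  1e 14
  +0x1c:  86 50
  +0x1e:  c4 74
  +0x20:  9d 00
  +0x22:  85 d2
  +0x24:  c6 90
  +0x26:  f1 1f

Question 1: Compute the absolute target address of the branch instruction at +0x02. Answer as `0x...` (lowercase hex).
@+02  big-endian(6c 1a) = 0x6c1a
  top 6b → 0x1b → bz [J]
  [9:0] imm=26 = #26
  target = base 0x14e4 + off 0x02 + 2 + imm 26 = 0x1502

0x1502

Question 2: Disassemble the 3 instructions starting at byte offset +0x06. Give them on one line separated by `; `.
off 0x06: read 34 6c as big → 0x346c
  opcode bits[15:10]=0xd: band/RR
  [9:6] rd=1 = r1
  [5:2] rs=11 = r11
off 0x08: read 6c 14 as big → 0x6c14
  opcode bits[15:10]=0x1b: bz/J
  [9:0] imm=20 = #20
off 0x0a: read 6c 12 as big → 0x6c12
  opcode bits[15:10]=0x1b: bz/J
  [9:0] imm=18 = #18

band r1, r11; bz #20; bz #18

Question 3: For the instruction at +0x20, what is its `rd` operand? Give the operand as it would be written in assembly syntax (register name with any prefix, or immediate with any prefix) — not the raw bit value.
r4

@+20  big-endian(9d 00) = 0x9d00
  opcode bits[15:10]=0x27: neg/R
  rd@[9:6]=0x4 ⇒ r4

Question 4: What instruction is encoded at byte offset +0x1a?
@+1a  big-endian(1e 14) = 0x1e14
  opcode bits[15:10]=0x7: load/RR
  [9:6] rd=8 = r8
  [5:2] rs=5 = r5

load r8, r5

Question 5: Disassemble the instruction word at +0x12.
off 0x12: read 9d 40 as big → 0x9d40
  op=0x9d40>>10=0x27 ⇒ neg (R)
  rd: (w>>6)&0xf=0x5 → r5

neg r5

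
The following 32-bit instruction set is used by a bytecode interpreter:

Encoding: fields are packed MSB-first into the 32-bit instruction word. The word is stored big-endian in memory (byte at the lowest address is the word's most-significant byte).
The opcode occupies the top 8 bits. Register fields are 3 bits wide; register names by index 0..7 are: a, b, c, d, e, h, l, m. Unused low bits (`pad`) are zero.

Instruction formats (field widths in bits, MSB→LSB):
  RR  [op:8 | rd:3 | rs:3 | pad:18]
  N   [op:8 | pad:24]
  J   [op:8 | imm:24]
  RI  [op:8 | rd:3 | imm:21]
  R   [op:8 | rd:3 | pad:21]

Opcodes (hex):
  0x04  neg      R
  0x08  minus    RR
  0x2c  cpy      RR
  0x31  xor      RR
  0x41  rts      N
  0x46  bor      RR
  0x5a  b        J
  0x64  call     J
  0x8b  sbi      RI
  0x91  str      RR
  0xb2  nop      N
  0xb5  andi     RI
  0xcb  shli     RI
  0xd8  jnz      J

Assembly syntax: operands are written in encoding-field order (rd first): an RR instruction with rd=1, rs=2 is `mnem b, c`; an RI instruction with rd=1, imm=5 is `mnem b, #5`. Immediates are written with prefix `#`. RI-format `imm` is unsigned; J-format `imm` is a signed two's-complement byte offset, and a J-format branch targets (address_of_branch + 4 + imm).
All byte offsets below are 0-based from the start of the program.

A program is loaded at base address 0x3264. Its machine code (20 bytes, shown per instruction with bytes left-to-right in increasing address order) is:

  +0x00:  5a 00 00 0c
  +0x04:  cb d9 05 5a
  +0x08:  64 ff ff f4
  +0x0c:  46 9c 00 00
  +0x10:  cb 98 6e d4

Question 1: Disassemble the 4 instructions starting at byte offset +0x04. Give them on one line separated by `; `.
[04] cb d9 05 5a → 0xcbd9055a
  opcode bits[31:24]=0xcb: shli/RI
  rd: (w>>21)&0x7=0x6 → l
  imm: (w>>0)&0x1fffff=0x19055a → #1639770
[08] 64 ff ff f4 → 0x64fffff4
  opcode bits[31:24]=0x64: call/J
  imm: (w>>0)&0xffffff=0xfffff4 (s24→-12) → #-12
[0c] 46 9c 00 00 → 0x469c0000
  opcode bits[31:24]=0x46: bor/RR
  rd: (w>>21)&0x7=0x4 → e
  rs: (w>>18)&0x7=0x7 → m
[10] cb 98 6e d4 → 0xcb986ed4
  opcode bits[31:24]=0xcb: shli/RI
  rd: (w>>21)&0x7=0x4 → e
  imm: (w>>0)&0x1fffff=0x186ed4 → #1601236

shli l, #1639770; call #-12; bor e, m; shli e, #1601236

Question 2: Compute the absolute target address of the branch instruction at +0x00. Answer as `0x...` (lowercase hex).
0x3274

off 0x00: read 5a 00 00 0c as big → 0x5a00000c
  opcode bits[31:24]=0x5a: b/J
  imm: (w>>0)&0xffffff=0xc → #12
  target = base 0x3264 + off 0x00 + 4 + imm 12 = 0x3274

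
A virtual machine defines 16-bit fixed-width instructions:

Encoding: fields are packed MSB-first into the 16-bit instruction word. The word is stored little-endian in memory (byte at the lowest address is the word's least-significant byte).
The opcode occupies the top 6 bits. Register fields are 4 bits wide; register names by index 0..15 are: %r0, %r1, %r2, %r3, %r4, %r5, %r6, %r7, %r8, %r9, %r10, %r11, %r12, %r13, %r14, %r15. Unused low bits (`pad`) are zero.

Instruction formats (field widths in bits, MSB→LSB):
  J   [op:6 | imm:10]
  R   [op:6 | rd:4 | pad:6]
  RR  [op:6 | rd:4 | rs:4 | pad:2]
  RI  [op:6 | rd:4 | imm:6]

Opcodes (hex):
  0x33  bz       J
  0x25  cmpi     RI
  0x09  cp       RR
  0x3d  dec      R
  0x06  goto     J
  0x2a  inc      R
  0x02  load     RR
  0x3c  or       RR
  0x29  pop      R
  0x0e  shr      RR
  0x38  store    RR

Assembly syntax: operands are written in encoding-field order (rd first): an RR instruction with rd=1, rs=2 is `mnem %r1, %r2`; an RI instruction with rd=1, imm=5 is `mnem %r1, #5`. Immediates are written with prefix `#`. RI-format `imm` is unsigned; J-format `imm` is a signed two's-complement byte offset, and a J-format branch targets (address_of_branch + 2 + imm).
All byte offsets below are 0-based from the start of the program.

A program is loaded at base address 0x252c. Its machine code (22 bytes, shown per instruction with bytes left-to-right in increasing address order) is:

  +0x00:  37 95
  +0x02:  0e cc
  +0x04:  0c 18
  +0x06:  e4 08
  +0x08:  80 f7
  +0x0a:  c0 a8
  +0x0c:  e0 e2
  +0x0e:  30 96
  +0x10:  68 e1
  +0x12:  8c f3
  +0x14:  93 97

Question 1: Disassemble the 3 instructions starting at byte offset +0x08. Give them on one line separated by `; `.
[08] 80 f7 → 0xf780
  opcode bits[15:10]=0x3d: dec/R
  [9:6] rd=14 = %r14
[0a] c0 a8 → 0xa8c0
  opcode bits[15:10]=0x2a: inc/R
  [9:6] rd=3 = %r3
[0c] e0 e2 → 0xe2e0
  opcode bits[15:10]=0x38: store/RR
  [9:6] rd=11 = %r11
  [5:2] rs=8 = %r8

dec %r14; inc %r3; store %r11, %r8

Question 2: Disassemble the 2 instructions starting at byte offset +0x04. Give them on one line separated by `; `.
off 0x04: read 0c 18 as little → 0x180c
  top 6b → 0x6 → goto [J]
  imm@[9:0]=0xc ⇒ #12
off 0x06: read e4 08 as little → 0x08e4
  top 6b → 0x2 → load [RR]
  rd@[9:6]=0x3 ⇒ %r3
  rs@[5:2]=0x9 ⇒ %r9

goto #12; load %r3, %r9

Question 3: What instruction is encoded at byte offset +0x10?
@+10  little-endian(68 e1) = 0xe168
  top 6b → 0x38 → store [RR]
  [9:6] rd=5 = %r5
  [5:2] rs=10 = %r10

store %r5, %r10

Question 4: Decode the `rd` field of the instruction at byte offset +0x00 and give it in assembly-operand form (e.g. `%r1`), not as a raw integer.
off 0x00: read 37 95 as little → 0x9537
  op=0x9537>>10=0x25 ⇒ cmpi (RI)
  [9:6] rd=4 = %r4
  [5:0] imm=55 = #55

%r4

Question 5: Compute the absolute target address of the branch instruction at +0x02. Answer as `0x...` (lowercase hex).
0x253e

[02] 0e cc → 0xcc0e
  op=0xcc0e>>10=0x33 ⇒ bz (J)
  [9:0] imm=14 = #14
  target = base 0x252c + off 0x02 + 2 + imm 14 = 0x253e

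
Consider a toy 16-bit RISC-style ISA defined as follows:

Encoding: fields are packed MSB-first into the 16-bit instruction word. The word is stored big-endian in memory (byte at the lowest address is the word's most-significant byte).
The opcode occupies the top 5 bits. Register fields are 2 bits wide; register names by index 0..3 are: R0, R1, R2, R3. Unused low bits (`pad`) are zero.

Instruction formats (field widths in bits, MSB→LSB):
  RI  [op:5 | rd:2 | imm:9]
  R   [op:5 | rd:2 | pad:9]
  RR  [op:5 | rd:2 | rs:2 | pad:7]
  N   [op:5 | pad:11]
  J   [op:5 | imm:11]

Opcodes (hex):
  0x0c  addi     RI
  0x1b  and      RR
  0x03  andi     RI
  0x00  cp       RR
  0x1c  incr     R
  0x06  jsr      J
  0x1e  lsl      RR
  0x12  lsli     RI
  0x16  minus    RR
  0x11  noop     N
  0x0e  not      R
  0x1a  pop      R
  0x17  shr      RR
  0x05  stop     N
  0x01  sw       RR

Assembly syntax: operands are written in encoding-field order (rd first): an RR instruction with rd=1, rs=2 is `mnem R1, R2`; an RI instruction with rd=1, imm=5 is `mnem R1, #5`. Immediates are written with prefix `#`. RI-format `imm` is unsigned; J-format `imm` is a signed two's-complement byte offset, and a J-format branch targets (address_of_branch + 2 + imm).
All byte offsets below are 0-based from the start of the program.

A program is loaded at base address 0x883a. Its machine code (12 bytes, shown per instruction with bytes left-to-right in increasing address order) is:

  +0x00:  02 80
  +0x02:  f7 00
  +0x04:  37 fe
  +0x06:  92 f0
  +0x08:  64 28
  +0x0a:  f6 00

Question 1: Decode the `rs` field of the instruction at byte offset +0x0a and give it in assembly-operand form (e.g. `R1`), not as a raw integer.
R0

@+0a  big-endian(f6 00) = 0xf600
  top 5b → 0x1e → lsl [RR]
  rd@[10:9]=0x3 ⇒ R3
  rs@[8:7]=0x0 ⇒ R0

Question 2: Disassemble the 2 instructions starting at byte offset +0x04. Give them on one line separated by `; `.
jsr #-2; lsli R1, #240

+0x04: 37 fe ⇒ word 0x37fe (big)
  opcode bits[15:11]=0x6: jsr/J
  imm@[10:0]=0x7fe (s11→-2) ⇒ #-2
+0x06: 92 f0 ⇒ word 0x92f0 (big)
  opcode bits[15:11]=0x12: lsli/RI
  rd@[10:9]=0x1 ⇒ R1
  imm@[8:0]=0xf0 ⇒ #240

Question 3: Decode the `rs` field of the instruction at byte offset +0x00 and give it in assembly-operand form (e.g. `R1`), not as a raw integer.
@+00  big-endian(02 80) = 0x0280
  top 5b → 0x0 → cp [RR]
  [10:9] rd=1 = R1
  [8:7] rs=1 = R1

R1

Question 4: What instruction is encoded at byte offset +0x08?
[08] 64 28 → 0x6428
  opcode bits[15:11]=0xc: addi/RI
  rd: (w>>9)&0x3=0x2 → R2
  imm: (w>>0)&0x1ff=0x28 → #40

addi R2, #40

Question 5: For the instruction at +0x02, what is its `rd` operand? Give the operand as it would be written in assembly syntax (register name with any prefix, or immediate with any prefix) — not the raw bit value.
+0x02: f7 00 ⇒ word 0xf700 (big)
  op=0xf700>>11=0x1e ⇒ lsl (RR)
  rd@[10:9]=0x3 ⇒ R3
  rs@[8:7]=0x2 ⇒ R2

R3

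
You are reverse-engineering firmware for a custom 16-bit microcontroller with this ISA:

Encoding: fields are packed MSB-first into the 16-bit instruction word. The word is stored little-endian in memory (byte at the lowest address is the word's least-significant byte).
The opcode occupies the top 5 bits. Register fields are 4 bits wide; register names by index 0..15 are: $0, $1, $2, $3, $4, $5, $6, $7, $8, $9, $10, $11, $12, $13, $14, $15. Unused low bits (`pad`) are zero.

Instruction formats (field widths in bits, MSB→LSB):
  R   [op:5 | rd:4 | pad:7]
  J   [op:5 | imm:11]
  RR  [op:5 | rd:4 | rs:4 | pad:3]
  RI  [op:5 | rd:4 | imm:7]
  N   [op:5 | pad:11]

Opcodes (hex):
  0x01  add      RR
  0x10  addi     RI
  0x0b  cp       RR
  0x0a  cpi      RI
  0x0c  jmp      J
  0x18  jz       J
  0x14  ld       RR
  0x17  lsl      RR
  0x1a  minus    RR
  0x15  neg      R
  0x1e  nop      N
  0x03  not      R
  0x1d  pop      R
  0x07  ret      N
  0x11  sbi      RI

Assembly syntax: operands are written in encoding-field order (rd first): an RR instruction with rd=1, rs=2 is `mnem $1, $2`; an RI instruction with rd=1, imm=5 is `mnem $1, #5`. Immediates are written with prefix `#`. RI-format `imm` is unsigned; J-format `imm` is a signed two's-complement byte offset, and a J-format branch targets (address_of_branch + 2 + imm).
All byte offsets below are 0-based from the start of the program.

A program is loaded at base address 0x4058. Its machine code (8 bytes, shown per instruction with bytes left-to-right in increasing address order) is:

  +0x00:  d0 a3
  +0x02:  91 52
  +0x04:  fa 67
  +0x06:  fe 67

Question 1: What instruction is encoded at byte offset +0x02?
off 0x02: read 91 52 as little → 0x5291
  top 5b → 0xa → cpi [RI]
  rd: (w>>7)&0xf=0x5 → $5
  imm: (w>>0)&0x7f=0x11 → #17

cpi $5, #17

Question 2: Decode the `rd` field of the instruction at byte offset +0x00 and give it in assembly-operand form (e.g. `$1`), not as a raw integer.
off 0x00: read d0 a3 as little → 0xa3d0
  top 5b → 0x14 → ld [RR]
  [10:7] rd=7 = $7
  [6:3] rs=10 = $10

$7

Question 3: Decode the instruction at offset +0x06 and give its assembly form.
jmp #-2

off 0x06: read fe 67 as little → 0x67fe
  top 5b → 0xc → jmp [J]
  imm@[10:0]=0x7fe (s11→-2) ⇒ #-2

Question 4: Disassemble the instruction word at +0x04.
jmp #-6

[04] fa 67 → 0x67fa
  op=0x67fa>>11=0xc ⇒ jmp (J)
  imm: (w>>0)&0x7ff=0x7fa (s11→-6) → #-6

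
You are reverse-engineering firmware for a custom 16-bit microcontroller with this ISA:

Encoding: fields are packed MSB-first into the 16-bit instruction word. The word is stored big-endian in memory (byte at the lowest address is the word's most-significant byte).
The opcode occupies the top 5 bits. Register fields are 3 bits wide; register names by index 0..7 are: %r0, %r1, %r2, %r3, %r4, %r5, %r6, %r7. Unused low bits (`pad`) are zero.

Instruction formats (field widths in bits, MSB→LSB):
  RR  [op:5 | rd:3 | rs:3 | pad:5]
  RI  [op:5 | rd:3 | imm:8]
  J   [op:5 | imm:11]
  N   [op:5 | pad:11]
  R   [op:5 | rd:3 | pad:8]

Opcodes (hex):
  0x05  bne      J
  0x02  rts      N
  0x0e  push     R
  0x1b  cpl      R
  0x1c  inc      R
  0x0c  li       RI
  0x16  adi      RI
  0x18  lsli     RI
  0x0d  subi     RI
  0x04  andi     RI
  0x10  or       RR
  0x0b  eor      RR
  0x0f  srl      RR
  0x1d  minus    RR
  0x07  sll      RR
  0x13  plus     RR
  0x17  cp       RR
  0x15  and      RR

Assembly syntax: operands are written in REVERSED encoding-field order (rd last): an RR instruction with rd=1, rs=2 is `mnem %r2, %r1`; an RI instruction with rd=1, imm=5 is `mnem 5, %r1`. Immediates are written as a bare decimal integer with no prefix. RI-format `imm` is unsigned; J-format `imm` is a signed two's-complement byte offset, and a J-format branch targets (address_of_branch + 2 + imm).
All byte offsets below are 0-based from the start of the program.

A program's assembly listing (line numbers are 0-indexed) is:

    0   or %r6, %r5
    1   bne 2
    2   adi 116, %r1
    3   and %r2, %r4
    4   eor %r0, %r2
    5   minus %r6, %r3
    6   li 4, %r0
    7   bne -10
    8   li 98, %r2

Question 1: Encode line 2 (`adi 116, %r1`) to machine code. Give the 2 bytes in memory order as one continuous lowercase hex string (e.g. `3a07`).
b174

2. adi fields op=0x16:5|rd=1:3|imm=116:8 → word b174h → b1 74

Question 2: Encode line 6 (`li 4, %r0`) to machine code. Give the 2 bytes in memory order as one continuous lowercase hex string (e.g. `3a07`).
L6: li op=0xc:5|rd=0:3|imm=4:8 ⇒ 0x6004 ⇒ big 60 04

6004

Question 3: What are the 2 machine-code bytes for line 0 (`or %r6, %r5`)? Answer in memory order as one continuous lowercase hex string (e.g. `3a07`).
85c0

0. or fields op=0x10:5|rd=5:3|rs=6:3|pad=0:5 → word 85c0h → 85 c0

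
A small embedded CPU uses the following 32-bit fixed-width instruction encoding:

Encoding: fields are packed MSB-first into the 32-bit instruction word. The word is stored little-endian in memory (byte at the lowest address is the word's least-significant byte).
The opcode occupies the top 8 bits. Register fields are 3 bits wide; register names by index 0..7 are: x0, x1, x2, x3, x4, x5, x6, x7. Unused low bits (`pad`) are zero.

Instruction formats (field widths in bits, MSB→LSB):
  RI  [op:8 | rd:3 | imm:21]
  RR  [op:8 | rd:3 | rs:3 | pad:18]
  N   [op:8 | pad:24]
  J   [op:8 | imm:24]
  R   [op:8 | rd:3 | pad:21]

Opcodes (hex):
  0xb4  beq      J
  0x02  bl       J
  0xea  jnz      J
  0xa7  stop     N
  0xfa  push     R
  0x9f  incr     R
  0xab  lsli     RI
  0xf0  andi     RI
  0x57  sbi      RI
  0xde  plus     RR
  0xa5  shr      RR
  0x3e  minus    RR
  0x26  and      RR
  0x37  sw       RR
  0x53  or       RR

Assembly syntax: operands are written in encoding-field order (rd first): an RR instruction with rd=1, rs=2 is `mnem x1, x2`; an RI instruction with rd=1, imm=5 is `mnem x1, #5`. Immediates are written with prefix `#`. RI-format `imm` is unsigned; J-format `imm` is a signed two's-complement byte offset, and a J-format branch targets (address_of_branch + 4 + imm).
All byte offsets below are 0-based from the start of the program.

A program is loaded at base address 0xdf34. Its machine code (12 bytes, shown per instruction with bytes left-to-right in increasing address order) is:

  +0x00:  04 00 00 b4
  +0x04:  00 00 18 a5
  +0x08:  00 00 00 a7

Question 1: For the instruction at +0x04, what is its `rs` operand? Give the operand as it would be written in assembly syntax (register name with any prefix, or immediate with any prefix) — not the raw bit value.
x6

[04] 00 00 18 a5 → 0xa5180000
  opcode bits[31:24]=0xa5: shr/RR
  rd: (w>>21)&0x7=0x0 → x0
  rs: (w>>18)&0x7=0x6 → x6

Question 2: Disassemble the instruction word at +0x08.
+0x08: 00 00 00 a7 ⇒ word 0xa7000000 (little)
  opcode bits[31:24]=0xa7: stop/N

stop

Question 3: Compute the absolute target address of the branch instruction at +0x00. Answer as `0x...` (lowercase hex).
[00] 04 00 00 b4 → 0xb4000004
  op=0xb4000004>>24=0xb4 ⇒ beq (J)
  [23:0] imm=4 = #4
  target = base 0xdf34 + off 0x00 + 4 + imm 4 = 0xdf3c

0xdf3c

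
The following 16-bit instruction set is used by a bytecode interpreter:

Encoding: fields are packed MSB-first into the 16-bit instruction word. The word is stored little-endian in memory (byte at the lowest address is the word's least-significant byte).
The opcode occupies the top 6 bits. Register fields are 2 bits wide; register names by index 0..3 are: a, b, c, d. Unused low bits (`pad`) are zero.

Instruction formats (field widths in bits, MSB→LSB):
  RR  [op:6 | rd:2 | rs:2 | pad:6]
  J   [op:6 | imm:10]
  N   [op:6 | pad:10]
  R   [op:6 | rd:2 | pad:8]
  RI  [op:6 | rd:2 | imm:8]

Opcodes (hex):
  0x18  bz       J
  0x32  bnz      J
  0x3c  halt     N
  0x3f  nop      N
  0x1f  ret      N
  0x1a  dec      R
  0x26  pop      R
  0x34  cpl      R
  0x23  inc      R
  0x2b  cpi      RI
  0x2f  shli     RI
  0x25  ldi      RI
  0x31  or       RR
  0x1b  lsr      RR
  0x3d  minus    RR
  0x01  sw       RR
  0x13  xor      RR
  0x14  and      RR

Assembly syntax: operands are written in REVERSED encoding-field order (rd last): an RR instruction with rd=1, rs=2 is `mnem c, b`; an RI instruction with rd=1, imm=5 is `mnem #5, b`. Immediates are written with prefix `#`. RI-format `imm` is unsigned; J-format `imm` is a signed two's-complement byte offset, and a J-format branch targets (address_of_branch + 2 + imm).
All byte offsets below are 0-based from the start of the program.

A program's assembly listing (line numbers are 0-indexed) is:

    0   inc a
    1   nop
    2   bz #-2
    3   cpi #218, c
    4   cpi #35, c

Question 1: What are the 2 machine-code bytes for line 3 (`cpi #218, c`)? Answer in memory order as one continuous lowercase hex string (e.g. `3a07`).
L3: cpi op=0x2b:6|rd=2:2|imm=218:8 ⇒ 0xaeda ⇒ little da ae

daae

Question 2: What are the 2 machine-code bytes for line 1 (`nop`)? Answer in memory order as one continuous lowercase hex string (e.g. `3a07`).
00fc

1. nop fields op=0x3f:6|pad=0:10 → word fc00h → 00 fc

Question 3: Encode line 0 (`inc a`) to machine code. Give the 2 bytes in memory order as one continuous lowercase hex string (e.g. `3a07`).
008c

L0: inc op=0x23:6|rd=0:2|pad=0:8 ⇒ 0x8c00 ⇒ little 00 8c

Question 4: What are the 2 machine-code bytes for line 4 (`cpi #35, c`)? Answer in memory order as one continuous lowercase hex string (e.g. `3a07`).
23ae

line 4 (cpi): pack op=0x2b:6|rd=2:2|imm=35:8 = 0xae23; little→ 23 ae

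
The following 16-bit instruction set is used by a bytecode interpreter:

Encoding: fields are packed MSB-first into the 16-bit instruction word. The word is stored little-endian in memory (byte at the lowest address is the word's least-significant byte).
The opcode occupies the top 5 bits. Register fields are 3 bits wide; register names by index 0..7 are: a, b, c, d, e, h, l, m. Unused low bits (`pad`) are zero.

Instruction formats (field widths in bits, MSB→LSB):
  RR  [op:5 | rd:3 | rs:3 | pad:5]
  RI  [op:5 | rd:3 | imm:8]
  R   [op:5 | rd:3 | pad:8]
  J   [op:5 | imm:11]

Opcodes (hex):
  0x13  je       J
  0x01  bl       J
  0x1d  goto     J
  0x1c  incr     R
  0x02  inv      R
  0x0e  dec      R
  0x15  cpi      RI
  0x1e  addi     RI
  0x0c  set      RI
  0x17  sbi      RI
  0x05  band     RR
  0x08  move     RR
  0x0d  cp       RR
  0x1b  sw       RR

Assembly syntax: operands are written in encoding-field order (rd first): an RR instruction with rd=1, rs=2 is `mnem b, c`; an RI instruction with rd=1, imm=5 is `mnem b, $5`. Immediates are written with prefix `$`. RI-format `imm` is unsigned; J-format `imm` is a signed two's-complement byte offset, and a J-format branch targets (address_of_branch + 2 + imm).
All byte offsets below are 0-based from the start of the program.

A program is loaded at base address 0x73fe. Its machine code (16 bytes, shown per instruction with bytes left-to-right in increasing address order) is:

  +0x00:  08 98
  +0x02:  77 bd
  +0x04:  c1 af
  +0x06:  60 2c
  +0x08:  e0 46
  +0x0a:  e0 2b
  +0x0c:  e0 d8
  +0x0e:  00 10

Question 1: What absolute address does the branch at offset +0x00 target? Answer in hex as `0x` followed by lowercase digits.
0x7408

+0x00: 08 98 ⇒ word 0x9808 (little)
  top 5b → 0x13 → je [J]
  [10:0] imm=8 = $8
  target = base 0x73fe + off 0x00 + 2 + imm 8 = 0x7408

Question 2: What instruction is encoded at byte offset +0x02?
sbi h, $119

+0x02: 77 bd ⇒ word 0xbd77 (little)
  opcode bits[15:11]=0x17: sbi/RI
  [10:8] rd=5 = h
  [7:0] imm=119 = $119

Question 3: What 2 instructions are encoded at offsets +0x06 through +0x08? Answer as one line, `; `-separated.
band e, d; move l, m

[06] 60 2c → 0x2c60
  op=0x2c60>>11=0x5 ⇒ band (RR)
  rd@[10:8]=0x4 ⇒ e
  rs@[7:5]=0x3 ⇒ d
[08] e0 46 → 0x46e0
  op=0x46e0>>11=0x8 ⇒ move (RR)
  rd@[10:8]=0x6 ⇒ l
  rs@[7:5]=0x7 ⇒ m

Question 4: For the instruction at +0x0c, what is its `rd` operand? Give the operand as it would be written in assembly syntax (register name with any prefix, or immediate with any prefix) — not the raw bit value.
a

+0x0c: e0 d8 ⇒ word 0xd8e0 (little)
  top 5b → 0x1b → sw [RR]
  rd@[10:8]=0x0 ⇒ a
  rs@[7:5]=0x7 ⇒ m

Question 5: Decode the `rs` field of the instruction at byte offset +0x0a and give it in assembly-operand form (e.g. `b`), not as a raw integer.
@+0a  little-endian(e0 2b) = 0x2be0
  opcode bits[15:11]=0x5: band/RR
  [10:8] rd=3 = d
  [7:5] rs=7 = m

m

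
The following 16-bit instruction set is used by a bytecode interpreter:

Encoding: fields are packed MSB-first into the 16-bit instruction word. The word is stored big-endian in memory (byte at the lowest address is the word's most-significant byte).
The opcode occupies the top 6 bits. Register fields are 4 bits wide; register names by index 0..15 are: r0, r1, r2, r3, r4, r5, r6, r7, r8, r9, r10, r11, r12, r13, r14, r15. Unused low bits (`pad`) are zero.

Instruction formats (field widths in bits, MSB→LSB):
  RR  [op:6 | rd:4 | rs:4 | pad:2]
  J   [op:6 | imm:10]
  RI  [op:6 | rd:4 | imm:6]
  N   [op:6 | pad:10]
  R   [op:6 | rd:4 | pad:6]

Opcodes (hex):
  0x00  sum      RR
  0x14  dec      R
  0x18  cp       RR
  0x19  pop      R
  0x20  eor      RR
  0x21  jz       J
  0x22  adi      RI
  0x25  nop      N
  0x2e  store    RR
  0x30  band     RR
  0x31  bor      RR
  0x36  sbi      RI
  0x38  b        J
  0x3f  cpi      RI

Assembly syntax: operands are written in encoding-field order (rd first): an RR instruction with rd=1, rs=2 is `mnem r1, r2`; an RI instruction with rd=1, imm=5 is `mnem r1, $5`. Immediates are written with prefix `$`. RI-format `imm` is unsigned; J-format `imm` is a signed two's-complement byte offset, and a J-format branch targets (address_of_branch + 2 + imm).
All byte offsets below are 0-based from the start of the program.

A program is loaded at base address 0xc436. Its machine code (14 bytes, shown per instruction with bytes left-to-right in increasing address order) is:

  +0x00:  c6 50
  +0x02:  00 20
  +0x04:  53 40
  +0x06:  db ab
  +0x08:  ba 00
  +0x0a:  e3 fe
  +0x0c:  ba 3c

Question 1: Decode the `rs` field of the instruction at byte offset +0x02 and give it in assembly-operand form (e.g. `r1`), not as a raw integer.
r8

@+02  big-endian(00 20) = 0x0020
  op=0x0020>>10=0x0 ⇒ sum (RR)
  rd: (w>>6)&0xf=0x0 → r0
  rs: (w>>2)&0xf=0x8 → r8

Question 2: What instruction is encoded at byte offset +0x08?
store r8, r0

@+08  big-endian(ba 00) = 0xba00
  opcode bits[15:10]=0x2e: store/RR
  [9:6] rd=8 = r8
  [5:2] rs=0 = r0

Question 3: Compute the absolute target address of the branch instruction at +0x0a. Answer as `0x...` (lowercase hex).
0xc440

off 0x0a: read e3 fe as big → 0xe3fe
  op=0xe3fe>>10=0x38 ⇒ b (J)
  [9:0] imm=1022 (s10→-2) = $-2
  target = base 0xc436 + off 0x0a + 2 + imm -2 = 0xc440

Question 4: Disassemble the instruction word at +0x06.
@+06  big-endian(db ab) = 0xdbab
  top 6b → 0x36 → sbi [RI]
  rd: (w>>6)&0xf=0xe → r14
  imm: (w>>0)&0x3f=0x2b → $43

sbi r14, $43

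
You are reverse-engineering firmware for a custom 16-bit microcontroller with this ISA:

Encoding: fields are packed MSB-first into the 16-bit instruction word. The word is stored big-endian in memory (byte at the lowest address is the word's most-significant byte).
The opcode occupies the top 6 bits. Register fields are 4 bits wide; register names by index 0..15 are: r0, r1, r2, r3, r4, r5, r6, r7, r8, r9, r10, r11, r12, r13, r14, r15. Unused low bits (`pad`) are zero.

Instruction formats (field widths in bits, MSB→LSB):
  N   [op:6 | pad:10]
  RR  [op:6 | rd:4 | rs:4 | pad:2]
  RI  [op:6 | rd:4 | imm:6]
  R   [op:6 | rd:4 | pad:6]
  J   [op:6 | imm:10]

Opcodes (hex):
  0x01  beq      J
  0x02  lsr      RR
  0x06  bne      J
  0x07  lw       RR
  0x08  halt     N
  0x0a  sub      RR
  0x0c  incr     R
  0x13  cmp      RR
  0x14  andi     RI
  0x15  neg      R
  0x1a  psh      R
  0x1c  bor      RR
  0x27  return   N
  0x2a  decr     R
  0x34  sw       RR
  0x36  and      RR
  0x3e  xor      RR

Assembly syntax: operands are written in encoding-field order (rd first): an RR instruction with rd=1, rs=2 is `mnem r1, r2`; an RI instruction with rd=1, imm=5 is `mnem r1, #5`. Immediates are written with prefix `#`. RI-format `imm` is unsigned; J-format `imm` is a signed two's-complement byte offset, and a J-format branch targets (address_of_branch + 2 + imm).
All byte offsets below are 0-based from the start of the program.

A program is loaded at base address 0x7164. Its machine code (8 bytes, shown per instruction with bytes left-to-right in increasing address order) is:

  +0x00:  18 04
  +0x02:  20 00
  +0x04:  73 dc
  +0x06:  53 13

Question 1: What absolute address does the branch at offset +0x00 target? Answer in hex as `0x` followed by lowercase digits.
0x716a

@+00  big-endian(18 04) = 0x1804
  top 6b → 0x6 → bne [J]
  imm@[9:0]=0x4 ⇒ #4
  target = base 0x7164 + off 0x00 + 2 + imm 4 = 0x716a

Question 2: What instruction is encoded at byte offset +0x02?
halt

+0x02: 20 00 ⇒ word 0x2000 (big)
  opcode bits[15:10]=0x8: halt/N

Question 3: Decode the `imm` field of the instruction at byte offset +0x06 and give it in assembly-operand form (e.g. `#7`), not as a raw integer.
off 0x06: read 53 13 as big → 0x5313
  opcode bits[15:10]=0x14: andi/RI
  [9:6] rd=12 = r12
  [5:0] imm=19 = #19

#19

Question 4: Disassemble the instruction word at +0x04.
bor r15, r7

@+04  big-endian(73 dc) = 0x73dc
  op=0x73dc>>10=0x1c ⇒ bor (RR)
  [9:6] rd=15 = r15
  [5:2] rs=7 = r7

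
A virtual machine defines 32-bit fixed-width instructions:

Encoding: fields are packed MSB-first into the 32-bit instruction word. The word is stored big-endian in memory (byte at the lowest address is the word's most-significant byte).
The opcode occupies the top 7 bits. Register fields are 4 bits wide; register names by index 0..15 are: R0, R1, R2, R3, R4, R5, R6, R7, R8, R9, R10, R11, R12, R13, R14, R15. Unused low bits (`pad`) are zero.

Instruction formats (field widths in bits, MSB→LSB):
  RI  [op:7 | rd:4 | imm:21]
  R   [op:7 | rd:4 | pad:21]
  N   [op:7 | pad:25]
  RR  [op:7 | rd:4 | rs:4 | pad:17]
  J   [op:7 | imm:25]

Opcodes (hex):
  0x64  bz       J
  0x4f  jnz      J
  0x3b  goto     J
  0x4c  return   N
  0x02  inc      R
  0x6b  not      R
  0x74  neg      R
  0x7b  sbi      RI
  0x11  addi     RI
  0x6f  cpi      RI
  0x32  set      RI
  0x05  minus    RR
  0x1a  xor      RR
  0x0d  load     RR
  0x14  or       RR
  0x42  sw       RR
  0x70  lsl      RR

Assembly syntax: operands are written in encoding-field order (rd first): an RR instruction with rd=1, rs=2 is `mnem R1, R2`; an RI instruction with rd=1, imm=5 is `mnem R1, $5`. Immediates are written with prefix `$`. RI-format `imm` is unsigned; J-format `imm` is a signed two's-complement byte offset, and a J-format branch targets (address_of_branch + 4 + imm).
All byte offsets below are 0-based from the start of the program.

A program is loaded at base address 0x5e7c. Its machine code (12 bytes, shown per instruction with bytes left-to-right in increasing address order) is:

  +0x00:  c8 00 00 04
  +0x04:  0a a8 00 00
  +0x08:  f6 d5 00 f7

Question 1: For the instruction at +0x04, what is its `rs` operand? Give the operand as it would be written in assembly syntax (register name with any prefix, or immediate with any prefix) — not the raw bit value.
@+04  big-endian(0a a8 00 00) = 0x0aa80000
  op=0x0aa80000>>25=0x5 ⇒ minus (RR)
  [24:21] rd=5 = R5
  [20:17] rs=4 = R4

R4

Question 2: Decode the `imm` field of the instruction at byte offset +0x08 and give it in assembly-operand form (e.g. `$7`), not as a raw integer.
@+08  big-endian(f6 d5 00 f7) = 0xf6d500f7
  top 7b → 0x7b → sbi [RI]
  [24:21] rd=6 = R6
  [20:0] imm=1376503 = $1376503

$1376503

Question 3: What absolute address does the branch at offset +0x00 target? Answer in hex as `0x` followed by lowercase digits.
[00] c8 00 00 04 → 0xc8000004
  top 7b → 0x64 → bz [J]
  imm@[24:0]=0x4 ⇒ $4
  target = base 0x5e7c + off 0x00 + 4 + imm 4 = 0x5e84

0x5e84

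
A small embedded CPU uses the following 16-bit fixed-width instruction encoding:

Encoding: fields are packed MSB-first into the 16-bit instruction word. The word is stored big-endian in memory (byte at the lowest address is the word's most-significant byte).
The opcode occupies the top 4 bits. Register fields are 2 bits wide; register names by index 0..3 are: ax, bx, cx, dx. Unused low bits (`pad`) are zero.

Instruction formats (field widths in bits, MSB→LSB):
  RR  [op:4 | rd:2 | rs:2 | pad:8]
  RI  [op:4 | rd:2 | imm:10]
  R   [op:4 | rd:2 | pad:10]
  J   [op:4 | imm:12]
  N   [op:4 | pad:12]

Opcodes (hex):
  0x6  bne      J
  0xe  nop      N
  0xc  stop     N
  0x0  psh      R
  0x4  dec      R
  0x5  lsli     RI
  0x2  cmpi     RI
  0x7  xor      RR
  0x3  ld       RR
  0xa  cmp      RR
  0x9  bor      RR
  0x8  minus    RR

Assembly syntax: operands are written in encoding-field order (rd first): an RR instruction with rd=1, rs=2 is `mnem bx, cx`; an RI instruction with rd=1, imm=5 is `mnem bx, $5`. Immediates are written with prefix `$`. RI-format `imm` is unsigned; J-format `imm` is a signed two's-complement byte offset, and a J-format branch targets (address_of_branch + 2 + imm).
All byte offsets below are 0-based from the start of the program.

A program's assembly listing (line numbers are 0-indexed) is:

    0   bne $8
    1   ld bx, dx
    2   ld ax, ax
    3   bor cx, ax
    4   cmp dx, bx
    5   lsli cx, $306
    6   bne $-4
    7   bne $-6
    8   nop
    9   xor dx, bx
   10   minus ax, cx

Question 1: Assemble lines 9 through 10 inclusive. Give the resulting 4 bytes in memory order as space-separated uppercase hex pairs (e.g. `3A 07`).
L9: xor op=0x7:4|rd=3:2|rs=1:2|pad=0:8 ⇒ 0x7d00 ⇒ big 7d 00
L10: minus op=0x8:4|rd=0:2|rs=2:2|pad=0:8 ⇒ 0x8200 ⇒ big 82 00

7D 00 82 00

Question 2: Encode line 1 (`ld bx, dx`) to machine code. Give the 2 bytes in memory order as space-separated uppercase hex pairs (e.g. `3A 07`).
L1: ld op=0x3:4|rd=1:2|rs=3:2|pad=0:8 ⇒ 0x3700 ⇒ big 37 00

37 00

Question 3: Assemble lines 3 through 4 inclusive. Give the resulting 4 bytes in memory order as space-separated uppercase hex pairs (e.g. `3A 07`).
3. bor fields op=0x9:4|rd=2:2|rs=0:2|pad=0:8 → word 9800h → 98 00
4. cmp fields op=0xa:4|rd=3:2|rs=1:2|pad=0:8 → word ad00h → ad 00

98 00 AD 00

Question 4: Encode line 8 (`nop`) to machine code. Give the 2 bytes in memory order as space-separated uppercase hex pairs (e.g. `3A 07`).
E0 00

line 8 (nop): pack op=0xe:4|pad=0:12 = 0xe000; big→ e0 00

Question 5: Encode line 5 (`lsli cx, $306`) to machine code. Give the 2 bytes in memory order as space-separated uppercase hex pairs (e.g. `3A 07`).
59 32

L5: lsli op=0x5:4|rd=2:2|imm=306:10 ⇒ 0x5932 ⇒ big 59 32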